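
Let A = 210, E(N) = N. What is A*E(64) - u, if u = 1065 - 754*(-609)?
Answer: -446811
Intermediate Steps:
u = 460251 (u = 1065 + 459186 = 460251)
A*E(64) - u = 210*64 - 1*460251 = 13440 - 460251 = -446811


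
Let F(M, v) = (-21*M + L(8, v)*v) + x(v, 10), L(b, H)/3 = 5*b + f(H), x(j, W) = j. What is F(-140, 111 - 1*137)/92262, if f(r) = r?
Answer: 911/46131 ≈ 0.019748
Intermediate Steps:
L(b, H) = 3*H + 15*b (L(b, H) = 3*(5*b + H) = 3*(H + 5*b) = 3*H + 15*b)
F(M, v) = v - 21*M + v*(120 + 3*v) (F(M, v) = (-21*M + (3*v + 15*8)*v) + v = (-21*M + (3*v + 120)*v) + v = (-21*M + (120 + 3*v)*v) + v = (-21*M + v*(120 + 3*v)) + v = v - 21*M + v*(120 + 3*v))
F(-140, 111 - 1*137)/92262 = ((111 - 1*137) - 21*(-140) + 3*(111 - 1*137)*(40 + (111 - 1*137)))/92262 = ((111 - 137) + 2940 + 3*(111 - 137)*(40 + (111 - 137)))*(1/92262) = (-26 + 2940 + 3*(-26)*(40 - 26))*(1/92262) = (-26 + 2940 + 3*(-26)*14)*(1/92262) = (-26 + 2940 - 1092)*(1/92262) = 1822*(1/92262) = 911/46131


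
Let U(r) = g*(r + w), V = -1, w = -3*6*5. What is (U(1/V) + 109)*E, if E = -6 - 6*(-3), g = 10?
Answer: -9612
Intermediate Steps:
w = -90 (w = -18*5 = -90)
E = 12 (E = -6 + 18 = 12)
U(r) = -900 + 10*r (U(r) = 10*(r - 90) = 10*(-90 + r) = -900 + 10*r)
(U(1/V) + 109)*E = ((-900 + 10/(-1)) + 109)*12 = ((-900 + 10*(-1)) + 109)*12 = ((-900 - 10) + 109)*12 = (-910 + 109)*12 = -801*12 = -9612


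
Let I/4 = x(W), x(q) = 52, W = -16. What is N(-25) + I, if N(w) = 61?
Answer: 269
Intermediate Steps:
I = 208 (I = 4*52 = 208)
N(-25) + I = 61 + 208 = 269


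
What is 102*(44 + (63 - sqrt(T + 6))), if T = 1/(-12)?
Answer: 10914 - 17*sqrt(213) ≈ 10666.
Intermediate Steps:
T = -1/12 ≈ -0.083333
102*(44 + (63 - sqrt(T + 6))) = 102*(44 + (63 - sqrt(-1/12 + 6))) = 102*(44 + (63 - sqrt(71/12))) = 102*(44 + (63 - sqrt(213)/6)) = 102*(107 - sqrt(213)/6) = 10914 - 17*sqrt(213)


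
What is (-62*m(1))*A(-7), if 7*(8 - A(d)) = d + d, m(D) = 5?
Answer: -3100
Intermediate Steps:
A(d) = 8 - 2*d/7 (A(d) = 8 - (d + d)/7 = 8 - 2*d/7)
(-62*m(1))*A(-7) = (-62*5)*(8 - 2/7*(-7)) = -310*(8 + 2) = -310*10 = -3100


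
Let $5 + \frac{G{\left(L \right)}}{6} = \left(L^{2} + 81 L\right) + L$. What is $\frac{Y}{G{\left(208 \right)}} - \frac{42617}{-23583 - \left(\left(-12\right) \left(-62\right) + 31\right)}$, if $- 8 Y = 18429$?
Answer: $\frac{1078354697}{618590640} \approx 1.7432$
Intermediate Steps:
$Y = - \frac{18429}{8}$ ($Y = \left(- \frac{1}{8}\right) 18429 = - \frac{18429}{8} \approx -2303.6$)
$G{\left(L \right)} = -30 + 6 L^{2} + 492 L$ ($G{\left(L \right)} = -30 + 6 \left(\left(L^{2} + 81 L\right) + L\right) = -30 + 6 \left(L^{2} + 82 L\right) = -30 + \left(6 L^{2} + 492 L\right) = -30 + 6 L^{2} + 492 L$)
$\frac{Y}{G{\left(208 \right)}} - \frac{42617}{-23583 - \left(\left(-12\right) \left(-62\right) + 31\right)} = - \frac{18429}{8 \left(-30 + 6 \cdot 208^{2} + 492 \cdot 208\right)} - \frac{42617}{-23583 - \left(\left(-12\right) \left(-62\right) + 31\right)} = - \frac{18429}{8 \left(-30 + 6 \cdot 43264 + 102336\right)} - \frac{42617}{-23583 - \left(744 + 31\right)} = - \frac{18429}{8 \left(-30 + 259584 + 102336\right)} - \frac{42617}{-23583 - 775} = - \frac{18429}{8 \cdot 361890} - \frac{42617}{-23583 - 775} = \left(- \frac{18429}{8}\right) \frac{1}{361890} - \frac{42617}{-24358} = - \frac{6143}{965040} - - \frac{2243}{1282} = - \frac{6143}{965040} + \frac{2243}{1282} = \frac{1078354697}{618590640}$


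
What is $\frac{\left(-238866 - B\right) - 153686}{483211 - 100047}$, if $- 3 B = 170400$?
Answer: $- \frac{83938}{95791} \approx -0.87626$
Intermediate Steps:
$B = -56800$ ($B = \left(- \frac{1}{3}\right) 170400 = -56800$)
$\frac{\left(-238866 - B\right) - 153686}{483211 - 100047} = \frac{\left(-238866 - -56800\right) - 153686}{483211 - 100047} = \frac{\left(-238866 + 56800\right) - 153686}{383164} = \left(-182066 - 153686\right) \frac{1}{383164} = \left(-335752\right) \frac{1}{383164} = - \frac{83938}{95791}$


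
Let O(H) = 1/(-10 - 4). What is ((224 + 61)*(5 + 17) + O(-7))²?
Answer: 7705152841/196 ≈ 3.9312e+7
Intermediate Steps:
O(H) = -1/14 (O(H) = 1/(-14) = -1/14)
((224 + 61)*(5 + 17) + O(-7))² = ((224 + 61)*(5 + 17) - 1/14)² = (285*22 - 1/14)² = (6270 - 1/14)² = (87779/14)² = 7705152841/196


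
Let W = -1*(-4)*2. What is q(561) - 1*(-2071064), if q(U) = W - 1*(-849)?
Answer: 2071921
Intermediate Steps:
W = 8 (W = 4*2 = 8)
q(U) = 857 (q(U) = 8 - 1*(-849) = 8 + 849 = 857)
q(561) - 1*(-2071064) = 857 - 1*(-2071064) = 857 + 2071064 = 2071921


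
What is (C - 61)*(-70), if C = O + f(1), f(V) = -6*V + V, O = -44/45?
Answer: 42196/9 ≈ 4688.4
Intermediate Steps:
O = -44/45 (O = -44*1/45 = -44/45 ≈ -0.97778)
f(V) = -5*V
C = -269/45 (C = -44/45 - 5*1 = -44/45 - 5 = -269/45 ≈ -5.9778)
(C - 61)*(-70) = (-269/45 - 61)*(-70) = -3014/45*(-70) = 42196/9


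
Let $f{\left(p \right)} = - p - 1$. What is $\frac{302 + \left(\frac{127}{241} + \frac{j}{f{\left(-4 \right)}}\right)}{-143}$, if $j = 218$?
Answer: $- \frac{271265}{103389} \approx -2.6237$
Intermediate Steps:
$f{\left(p \right)} = -1 - p$
$\frac{302 + \left(\frac{127}{241} + \frac{j}{f{\left(-4 \right)}}\right)}{-143} = \frac{302 + \left(\frac{127}{241} + \frac{218}{-1 - -4}\right)}{-143} = \left(302 + \left(127 \cdot \frac{1}{241} + \frac{218}{-1 + 4}\right)\right) \left(- \frac{1}{143}\right) = \left(302 + \left(\frac{127}{241} + \frac{218}{3}\right)\right) \left(- \frac{1}{143}\right) = \left(302 + \frac{52919}{723}\right) \left(- \frac{1}{143}\right) = \frac{271265}{723} \left(- \frac{1}{143}\right) = - \frac{271265}{103389}$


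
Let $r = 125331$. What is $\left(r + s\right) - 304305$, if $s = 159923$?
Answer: $-19051$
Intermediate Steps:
$\left(r + s\right) - 304305 = \left(125331 + 159923\right) - 304305 = 285254 - 304305 = -19051$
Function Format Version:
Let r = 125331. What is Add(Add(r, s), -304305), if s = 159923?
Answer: -19051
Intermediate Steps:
Add(Add(r, s), -304305) = Add(Add(125331, 159923), -304305) = Add(285254, -304305) = -19051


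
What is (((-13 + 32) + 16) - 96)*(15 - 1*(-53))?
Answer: -4148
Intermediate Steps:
(((-13 + 32) + 16) - 96)*(15 - 1*(-53)) = ((19 + 16) - 96)*(15 + 53) = (35 - 96)*68 = -61*68 = -4148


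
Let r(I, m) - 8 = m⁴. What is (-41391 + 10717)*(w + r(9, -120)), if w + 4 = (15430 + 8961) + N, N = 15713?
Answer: -6361790912792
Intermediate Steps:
r(I, m) = 8 + m⁴
w = 40100 (w = -4 + ((15430 + 8961) + 15713) = -4 + (24391 + 15713) = -4 + 40104 = 40100)
(-41391 + 10717)*(w + r(9, -120)) = (-41391 + 10717)*(40100 + (8 + (-120)⁴)) = -30674*(40100 + (8 + 207360000)) = -30674*(40100 + 207360008) = -30674*207400108 = -6361790912792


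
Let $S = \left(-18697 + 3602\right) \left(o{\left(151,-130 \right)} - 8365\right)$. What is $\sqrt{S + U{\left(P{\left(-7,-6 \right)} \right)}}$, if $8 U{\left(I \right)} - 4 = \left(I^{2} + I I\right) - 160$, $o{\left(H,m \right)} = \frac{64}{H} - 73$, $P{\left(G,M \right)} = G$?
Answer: $\frac{\sqrt{11616216144891}}{302} \approx 11286.0$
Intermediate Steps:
$o{\left(H,m \right)} = -73 + \frac{64}{H}$ ($o{\left(H,m \right)} = \frac{64}{H} - 73 = -73 + \frac{64}{H}$)
$S = \frac{19232147030}{151}$ ($S = \left(-18697 + 3602\right) \left(\left(-73 + \frac{64}{151}\right) - 8365\right) = - 15095 \left(\left(-73 + 64 \cdot \frac{1}{151}\right) - 8365\right) = - 15095 \left(\left(-73 + \frac{64}{151}\right) - 8365\right) = - 15095 \left(- \frac{10959}{151} - 8365\right) = \left(-15095\right) \left(- \frac{1274074}{151}\right) = \frac{19232147030}{151} \approx 1.2737 \cdot 10^{8}$)
$U{\left(I \right)} = - \frac{39}{2} + \frac{I^{2}}{4}$ ($U{\left(I \right)} = \frac{1}{2} + \frac{\left(I^{2} + I I\right) - 160}{8} = \frac{1}{2} + \frac{\left(I^{2} + I^{2}\right) - 160}{8} = \frac{1}{2} + \frac{2 I^{2} - 160}{8} = \frac{1}{2} + \frac{-160 + 2 I^{2}}{8} = \frac{1}{2} + \left(-20 + \frac{I^{2}}{4}\right) = - \frac{39}{2} + \frac{I^{2}}{4}$)
$\sqrt{S + U{\left(P{\left(-7,-6 \right)} \right)}} = \sqrt{\frac{19232147030}{151} - \left(\frac{39}{2} - \frac{\left(-7\right)^{2}}{4}\right)} = \sqrt{\frac{19232147030}{151} + \left(- \frac{39}{2} + \frac{1}{4} \cdot 49\right)} = \sqrt{\frac{19232147030}{151} + \left(- \frac{39}{2} + \frac{49}{4}\right)} = \sqrt{\frac{19232147030}{151} - \frac{29}{4}} = \sqrt{\frac{76928583741}{604}} = \frac{\sqrt{11616216144891}}{302}$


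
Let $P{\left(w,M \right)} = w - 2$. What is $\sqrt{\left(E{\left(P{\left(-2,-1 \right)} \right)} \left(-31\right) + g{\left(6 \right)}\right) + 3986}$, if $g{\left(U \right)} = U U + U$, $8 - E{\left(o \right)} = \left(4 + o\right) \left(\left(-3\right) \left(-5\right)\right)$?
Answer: $6 \sqrt{105} \approx 61.482$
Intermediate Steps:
$P{\left(w,M \right)} = -2 + w$
$E{\left(o \right)} = -52 - 15 o$ ($E{\left(o \right)} = 8 - \left(4 + o\right) \left(\left(-3\right) \left(-5\right)\right) = 8 - \left(4 + o\right) 15 = 8 - \left(60 + 15 o\right) = -52 - 15 o$)
$g{\left(U \right)} = U + U^{2}$ ($g{\left(U \right)} = U^{2} + U = U + U^{2}$)
$\sqrt{\left(E{\left(P{\left(-2,-1 \right)} \right)} \left(-31\right) + g{\left(6 \right)}\right) + 3986} = \sqrt{\left(\left(-52 - 15 \left(-2 - 2\right)\right) \left(-31\right) + 6 \left(1 + 6\right)\right) + 3986} = \sqrt{\left(\left(-52 - -60\right) \left(-31\right) + 6 \cdot 7\right) + 3986} = \sqrt{\left(\left(-52 + 60\right) \left(-31\right) + 42\right) + 3986} = \sqrt{\left(8 \left(-31\right) + 42\right) + 3986} = \sqrt{\left(-248 + 42\right) + 3986} = \sqrt{-206 + 3986} = \sqrt{3780} = 6 \sqrt{105}$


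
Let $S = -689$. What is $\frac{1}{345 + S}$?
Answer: $- \frac{1}{344} \approx -0.002907$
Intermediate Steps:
$\frac{1}{345 + S} = \frac{1}{345 - 689} = \frac{1}{-344} = - \frac{1}{344}$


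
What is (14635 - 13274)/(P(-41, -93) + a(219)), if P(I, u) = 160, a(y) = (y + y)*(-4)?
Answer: -1361/1592 ≈ -0.85490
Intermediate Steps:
a(y) = -8*y (a(y) = (2*y)*(-4) = -8*y)
(14635 - 13274)/(P(-41, -93) + a(219)) = (14635 - 13274)/(160 - 8*219) = 1361/(160 - 1752) = 1361/(-1592) = 1361*(-1/1592) = -1361/1592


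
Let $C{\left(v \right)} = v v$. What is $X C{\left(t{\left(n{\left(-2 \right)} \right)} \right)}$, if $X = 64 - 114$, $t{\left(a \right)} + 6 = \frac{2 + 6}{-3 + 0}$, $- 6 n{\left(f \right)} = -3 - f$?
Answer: $- \frac{33800}{9} \approx -3755.6$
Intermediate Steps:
$n{\left(f \right)} = \frac{1}{2} + \frac{f}{6}$ ($n{\left(f \right)} = - \frac{-3 - f}{6} = \frac{1}{2} + \frac{f}{6}$)
$t{\left(a \right)} = - \frac{26}{3}$ ($t{\left(a \right)} = -6 + \frac{2 + 6}{-3 + 0} = -6 + \frac{8}{-3} = -6 + 8 \left(- \frac{1}{3}\right) = -6 - \frac{8}{3} = - \frac{26}{3}$)
$C{\left(v \right)} = v^{2}$
$X = -50$ ($X = 64 - 114 = -50$)
$X C{\left(t{\left(n{\left(-2 \right)} \right)} \right)} = - 50 \left(- \frac{26}{3}\right)^{2} = \left(-50\right) \frac{676}{9} = - \frac{33800}{9}$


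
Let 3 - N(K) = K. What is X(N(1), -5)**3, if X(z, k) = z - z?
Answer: 0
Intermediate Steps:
N(K) = 3 - K
X(z, k) = 0
X(N(1), -5)**3 = 0**3 = 0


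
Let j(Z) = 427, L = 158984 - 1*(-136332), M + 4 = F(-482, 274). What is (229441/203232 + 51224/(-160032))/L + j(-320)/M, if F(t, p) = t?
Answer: -7120163049813509/8104004753975424 ≈ -0.87860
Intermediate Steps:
M = -486 (M = -4 - 482 = -486)
L = 295316 (L = 158984 + 136332 = 295316)
(229441/203232 + 51224/(-160032))/L + j(-320)/M = (229441/203232 + 51224/(-160032))/295316 + 427/(-486) = (229441*(1/203232) + 51224*(-1/160032))*(1/295316) + 427*(-1/486) = (229441/203232 - 6403/20004)*(1/295316) - 427/486 = (274036939/338787744)*(1/295316) - 427/486 = 274036939/100049441407104 - 427/486 = -7120163049813509/8104004753975424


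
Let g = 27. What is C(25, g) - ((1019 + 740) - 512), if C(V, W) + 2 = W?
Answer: -1222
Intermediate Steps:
C(V, W) = -2 + W
C(25, g) - ((1019 + 740) - 512) = (-2 + 27) - ((1019 + 740) - 512) = 25 - (1759 - 512) = 25 - 1*1247 = 25 - 1247 = -1222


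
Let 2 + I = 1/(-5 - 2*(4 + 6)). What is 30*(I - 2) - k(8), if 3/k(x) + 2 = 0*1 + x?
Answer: -1217/10 ≈ -121.70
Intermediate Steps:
I = -51/25 (I = -2 + 1/(-5 - 2*(4 + 6)) = -2 + 1/(-5 - 2*10) = -2 + 1/(-5 - 20) = -2 + 1/(-25) = -2 - 1/25 = -51/25 ≈ -2.0400)
k(x) = 3/(-2 + x) (k(x) = 3/(-2 + (0*1 + x)) = 3/(-2 + (0 + x)) = 3/(-2 + x))
30*(I - 2) - k(8) = 30*(-51/25 - 2) - 3/(-2 + 8) = 30*(-101/25) - 3/6 = -606/5 - 3/6 = -606/5 - 1*½ = -606/5 - ½ = -1217/10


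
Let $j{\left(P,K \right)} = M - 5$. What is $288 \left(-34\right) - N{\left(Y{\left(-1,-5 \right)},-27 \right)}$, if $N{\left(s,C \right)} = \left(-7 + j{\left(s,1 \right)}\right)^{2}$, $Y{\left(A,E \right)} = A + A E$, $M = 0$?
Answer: $-9936$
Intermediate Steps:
$j{\left(P,K \right)} = -5$ ($j{\left(P,K \right)} = 0 - 5 = -5$)
$N{\left(s,C \right)} = 144$ ($N{\left(s,C \right)} = \left(-7 - 5\right)^{2} = \left(-12\right)^{2} = 144$)
$288 \left(-34\right) - N{\left(Y{\left(-1,-5 \right)},-27 \right)} = 288 \left(-34\right) - 144 = -9792 - 144 = -9936$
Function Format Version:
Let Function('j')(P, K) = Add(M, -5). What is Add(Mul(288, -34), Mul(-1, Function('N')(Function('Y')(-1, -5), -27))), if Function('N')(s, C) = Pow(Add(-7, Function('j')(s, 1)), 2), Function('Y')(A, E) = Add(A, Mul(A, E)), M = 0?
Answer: -9936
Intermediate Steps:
Function('j')(P, K) = -5 (Function('j')(P, K) = Add(0, -5) = -5)
Function('N')(s, C) = 144 (Function('N')(s, C) = Pow(Add(-7, -5), 2) = Pow(-12, 2) = 144)
Add(Mul(288, -34), Mul(-1, Function('N')(Function('Y')(-1, -5), -27))) = Add(Mul(288, -34), Mul(-1, 144)) = Add(-9792, -144) = -9936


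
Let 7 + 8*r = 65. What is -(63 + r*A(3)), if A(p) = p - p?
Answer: -63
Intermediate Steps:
r = 29/4 (r = -7/8 + (1/8)*65 = -7/8 + 65/8 = 29/4 ≈ 7.2500)
A(p) = 0
-(63 + r*A(3)) = -(63 + (29/4)*0) = -(63 + 0) = -1*63 = -63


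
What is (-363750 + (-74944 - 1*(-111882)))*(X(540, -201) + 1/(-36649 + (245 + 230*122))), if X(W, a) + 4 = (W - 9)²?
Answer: -192218498159521/2086 ≈ -9.2147e+10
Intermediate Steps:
X(W, a) = -4 + (-9 + W)² (X(W, a) = -4 + (W - 9)² = -4 + (-9 + W)²)
(-363750 + (-74944 - 1*(-111882)))*(X(540, -201) + 1/(-36649 + (245 + 230*122))) = (-363750 + (-74944 - 1*(-111882)))*((-4 + (-9 + 540)²) + 1/(-36649 + (245 + 230*122))) = (-363750 + (-74944 + 111882))*((-4 + 531²) + 1/(-36649 + (245 + 28060))) = (-363750 + 36938)*((-4 + 281961) + 1/(-36649 + 28305)) = -326812*(281957 + 1/(-8344)) = -326812*(281957 - 1/8344) = -326812*2352649207/8344 = -192218498159521/2086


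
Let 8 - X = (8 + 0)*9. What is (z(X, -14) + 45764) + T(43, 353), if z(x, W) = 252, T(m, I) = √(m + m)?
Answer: 46016 + √86 ≈ 46025.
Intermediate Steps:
X = -64 (X = 8 - (8 + 0)*9 = 8 - 8*9 = 8 - 1*72 = 8 - 72 = -64)
T(m, I) = √2*√m (T(m, I) = √(2*m) = √2*√m)
(z(X, -14) + 45764) + T(43, 353) = (252 + 45764) + √2*√43 = 46016 + √86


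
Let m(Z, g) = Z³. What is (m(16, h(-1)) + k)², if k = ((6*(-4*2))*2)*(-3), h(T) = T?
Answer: 19219456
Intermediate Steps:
k = 288 (k = ((6*(-8))*2)*(-3) = -48*2*(-3) = -96*(-3) = 288)
(m(16, h(-1)) + k)² = (16³ + 288)² = (4096 + 288)² = 4384² = 19219456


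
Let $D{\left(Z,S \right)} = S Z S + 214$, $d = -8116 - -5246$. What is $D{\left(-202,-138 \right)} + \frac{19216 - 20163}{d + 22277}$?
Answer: $- \frac{74652403265}{19407} \approx -3.8467 \cdot 10^{6}$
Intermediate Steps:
$d = -2870$ ($d = -8116 + 5246 = -2870$)
$D{\left(Z,S \right)} = 214 + Z S^{2}$ ($D{\left(Z,S \right)} = Z S^{2} + 214 = 214 + Z S^{2}$)
$D{\left(-202,-138 \right)} + \frac{19216 - 20163}{d + 22277} = \left(214 - 202 \left(-138\right)^{2}\right) + \frac{19216 - 20163}{-2870 + 22277} = \left(214 - 3846888\right) - \frac{947}{19407} = -3846674 - \frac{947}{19407} = - \frac{74652403265}{19407}$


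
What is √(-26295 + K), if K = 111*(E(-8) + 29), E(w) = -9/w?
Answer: 3*I*√40802/4 ≈ 151.5*I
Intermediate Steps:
K = 26751/8 (K = 111*(-9/(-8) + 29) = 111*(-9*(-⅛) + 29) = 111*(9/8 + 29) = 111*(241/8) = 26751/8 ≈ 3343.9)
√(-26295 + K) = √(-26295 + 26751/8) = √(-183609/8) = 3*I*√40802/4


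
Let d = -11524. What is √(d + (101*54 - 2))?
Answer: 2*I*√1518 ≈ 77.923*I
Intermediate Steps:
√(d + (101*54 - 2)) = √(-11524 + (101*54 - 2)) = √(-11524 + (5454 - 2)) = √(-11524 + 5452) = √(-6072) = 2*I*√1518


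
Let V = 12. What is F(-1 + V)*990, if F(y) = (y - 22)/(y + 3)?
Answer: -5445/7 ≈ -777.86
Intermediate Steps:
F(y) = (-22 + y)/(3 + y)
F(-1 + V)*990 = ((-22 + (-1 + 12))/(3 + (-1 + 12)))*990 = ((-22 + 11)/(3 + 11))*990 = (-11/14)*990 = ((1/14)*(-11))*990 = -11/14*990 = -5445/7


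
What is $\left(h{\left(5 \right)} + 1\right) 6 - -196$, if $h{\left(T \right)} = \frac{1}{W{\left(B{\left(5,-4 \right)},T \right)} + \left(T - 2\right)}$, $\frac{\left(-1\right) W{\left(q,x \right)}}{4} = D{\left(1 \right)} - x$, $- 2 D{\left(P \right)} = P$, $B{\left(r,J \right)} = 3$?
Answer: $\frac{5056}{25} \approx 202.24$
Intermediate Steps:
$D{\left(P \right)} = - \frac{P}{2}$
$W{\left(q,x \right)} = 2 + 4 x$ ($W{\left(q,x \right)} = - 4 \left(\left(- \frac{1}{2}\right) 1 - x\right) = - 4 \left(- \frac{1}{2} - x\right) = 2 + 4 x$)
$h{\left(T \right)} = \frac{1}{5 T}$ ($h{\left(T \right)} = \frac{1}{\left(2 + 4 T\right) + \left(T - 2\right)} = \frac{1}{\left(2 + 4 T\right) + \left(-2 + T\right)} = \frac{1}{5 T}$)
$\left(h{\left(5 \right)} + 1\right) 6 - -196 = \left(\frac{1}{5 \cdot 5} + 1\right) 6 - -196 = \left(\frac{1}{5} \cdot \frac{1}{5} + 1\right) 6 + 196 = \left(\frac{1}{25} + 1\right) 6 + 196 = \frac{26}{25} \cdot 6 + 196 = \frac{156}{25} + 196 = \frac{5056}{25}$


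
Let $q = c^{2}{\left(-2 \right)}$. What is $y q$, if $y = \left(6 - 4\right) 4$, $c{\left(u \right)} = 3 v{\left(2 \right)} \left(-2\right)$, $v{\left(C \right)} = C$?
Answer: $1152$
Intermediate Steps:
$c{\left(u \right)} = -12$ ($c{\left(u \right)} = 3 \cdot 2 \left(-2\right) = 6 \left(-2\right) = -12$)
$y = 8$ ($y = 2 \cdot 4 = 8$)
$q = 144$ ($q = \left(-12\right)^{2} = 144$)
$y q = 8 \cdot 144 = 1152$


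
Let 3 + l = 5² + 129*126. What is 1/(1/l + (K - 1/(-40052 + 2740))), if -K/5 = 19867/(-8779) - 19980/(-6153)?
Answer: -2733675295262912/13451935419015307 ≈ -0.20322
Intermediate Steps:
l = 16276 (l = -3 + (5² + 129*126) = -3 + (25 + 16254) = -3 + 16279 = 16276)
K = -88604615/18005729 (K = -5*(19867/(-8779) - 19980/(-6153)) = -5*(19867*(-1/8779) - 19980*(-1/6153)) = -5*(-19867/8779 + 6660/2051) = -5*17720923/18005729 = -88604615/18005729 ≈ -4.9209)
1/(1/l + (K - 1/(-40052 + 2740))) = 1/(1/16276 + (-88604615/18005729 - 1/(-40052 + 2740))) = 1/(1/16276 + (-88604615/18005729 - 1/(-37312))) = 1/(1/16276 + (-88604615/18005729 - 1*(-1/37312))) = 1/(1/16276 + (-88604615/18005729 + 1/37312)) = 1/(1/16276 - 3305997389151/671829760448) = 1/(-13451935419015307/2733675295262912) = -2733675295262912/13451935419015307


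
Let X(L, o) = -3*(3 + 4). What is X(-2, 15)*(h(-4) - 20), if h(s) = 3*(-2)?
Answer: 546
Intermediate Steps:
X(L, o) = -21 (X(L, o) = -3*7 = -21)
h(s) = -6
X(-2, 15)*(h(-4) - 20) = -21*(-6 - 20) = -21*(-26) = 546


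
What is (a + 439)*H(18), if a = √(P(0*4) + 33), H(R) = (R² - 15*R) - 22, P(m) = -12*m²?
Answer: 14048 + 32*√33 ≈ 14232.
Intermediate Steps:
H(R) = -22 + R² - 15*R
a = √33 (a = √(-12*(0*4)² + 33) = √(-12*0² + 33) = √(-12*0 + 33) = √(0 + 33) = √33 ≈ 5.7446)
(a + 439)*H(18) = (√33 + 439)*(-22 + 18² - 15*18) = (439 + √33)*(-22 + 324 - 270) = (439 + √33)*32 = 14048 + 32*√33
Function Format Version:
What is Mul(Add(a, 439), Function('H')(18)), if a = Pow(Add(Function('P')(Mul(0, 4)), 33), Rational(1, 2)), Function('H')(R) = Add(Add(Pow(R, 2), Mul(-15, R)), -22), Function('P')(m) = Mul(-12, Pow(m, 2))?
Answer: Add(14048, Mul(32, Pow(33, Rational(1, 2)))) ≈ 14232.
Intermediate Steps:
Function('H')(R) = Add(-22, Pow(R, 2), Mul(-15, R))
a = Pow(33, Rational(1, 2)) (a = Pow(Add(Mul(-12, Pow(Mul(0, 4), 2)), 33), Rational(1, 2)) = Pow(Add(Mul(-12, Pow(0, 2)), 33), Rational(1, 2)) = Pow(Add(Mul(-12, 0), 33), Rational(1, 2)) = Pow(Add(0, 33), Rational(1, 2)) = Pow(33, Rational(1, 2)) ≈ 5.7446)
Mul(Add(a, 439), Function('H')(18)) = Mul(Add(Pow(33, Rational(1, 2)), 439), Add(-22, Pow(18, 2), Mul(-15, 18))) = Mul(Add(439, Pow(33, Rational(1, 2))), Add(-22, 324, -270)) = Mul(Add(439, Pow(33, Rational(1, 2))), 32) = Add(14048, Mul(32, Pow(33, Rational(1, 2))))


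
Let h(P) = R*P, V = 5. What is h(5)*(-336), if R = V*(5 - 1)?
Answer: -33600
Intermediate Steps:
R = 20 (R = 5*(5 - 1) = 5*4 = 20)
h(P) = 20*P
h(5)*(-336) = (20*5)*(-336) = 100*(-336) = -33600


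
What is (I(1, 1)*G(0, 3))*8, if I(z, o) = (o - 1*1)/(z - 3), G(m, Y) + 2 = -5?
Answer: 0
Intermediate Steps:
G(m, Y) = -7 (G(m, Y) = -2 - 5 = -7)
I(z, o) = (-1 + o)/(-3 + z) (I(z, o) = (o - 1)/(-3 + z) = (-1 + o)/(-3 + z))
(I(1, 1)*G(0, 3))*8 = (((-1 + 1)/(-3 + 1))*(-7))*8 = ((0/(-2))*(-7))*8 = (-½*0*(-7))*8 = (0*(-7))*8 = 0*8 = 0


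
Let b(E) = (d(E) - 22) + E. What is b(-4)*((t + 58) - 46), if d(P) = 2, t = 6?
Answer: -432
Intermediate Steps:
b(E) = -20 + E (b(E) = (2 - 22) + E = -20 + E)
b(-4)*((t + 58) - 46) = (-20 - 4)*((6 + 58) - 46) = -24*(64 - 46) = -24*18 = -432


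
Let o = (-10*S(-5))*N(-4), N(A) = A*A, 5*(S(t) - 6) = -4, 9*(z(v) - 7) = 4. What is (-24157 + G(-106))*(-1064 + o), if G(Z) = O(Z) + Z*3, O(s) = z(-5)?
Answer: 139171456/3 ≈ 4.6390e+7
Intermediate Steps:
z(v) = 67/9 (z(v) = 7 + (1/9)*4 = 7 + 4/9 = 67/9)
O(s) = 67/9
S(t) = 26/5 (S(t) = 6 + (1/5)*(-4) = 6 - 4/5 = 26/5)
N(A) = A**2
G(Z) = 67/9 + 3*Z (G(Z) = 67/9 + Z*3 = 67/9 + 3*Z)
o = -832 (o = -10*26/5*(-4)**2 = -52*16 = -832)
(-24157 + G(-106))*(-1064 + o) = (-24157 + (67/9 + 3*(-106)))*(-1064 - 832) = (-24157 + (67/9 - 318))*(-1896) = (-24157 - 2795/9)*(-1896) = -220208/9*(-1896) = 139171456/3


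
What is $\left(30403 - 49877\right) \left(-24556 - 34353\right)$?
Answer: $1147193866$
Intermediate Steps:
$\left(30403 - 49877\right) \left(-24556 - 34353\right) = \left(-19474\right) \left(-58909\right) = 1147193866$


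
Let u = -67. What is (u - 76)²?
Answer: 20449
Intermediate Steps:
(u - 76)² = (-67 - 76)² = (-143)² = 20449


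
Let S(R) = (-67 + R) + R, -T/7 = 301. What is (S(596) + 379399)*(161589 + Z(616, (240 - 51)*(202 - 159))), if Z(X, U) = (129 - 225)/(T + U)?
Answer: 92540172284604/1505 ≈ 6.1488e+10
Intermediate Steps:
T = -2107 (T = -7*301 = -2107)
Z(X, U) = -96/(-2107 + U) (Z(X, U) = (129 - 225)/(-2107 + U) = -96/(-2107 + U))
S(R) = -67 + 2*R
(S(596) + 379399)*(161589 + Z(616, (240 - 51)*(202 - 159))) = ((-67 + 2*596) + 379399)*(161589 - 96/(-2107 + (240 - 51)*(202 - 159))) = ((-67 + 1192) + 379399)*(161589 - 96/(-2107 + 189*43)) = (1125 + 379399)*(161589 - 96/(-2107 + 8127)) = 380524*(161589 - 96/6020) = 380524*(161589 - 96*1/6020) = 380524*(161589 - 24/1505) = 380524*(243191421/1505) = 92540172284604/1505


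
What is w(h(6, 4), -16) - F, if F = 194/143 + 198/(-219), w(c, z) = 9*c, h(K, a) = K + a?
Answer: 934786/10439 ≈ 89.547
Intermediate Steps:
F = 4724/10439 (F = 194*(1/143) + 198*(-1/219) = 194/143 - 66/73 = 4724/10439 ≈ 0.45253)
w(h(6, 4), -16) - F = 9*(6 + 4) - 1*4724/10439 = 9*10 - 4724/10439 = 90 - 4724/10439 = 934786/10439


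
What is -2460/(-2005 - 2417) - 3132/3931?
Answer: -696574/2897147 ≈ -0.24043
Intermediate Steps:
-2460/(-2005 - 2417) - 3132/3931 = -2460/(-4422) - 3132*1/3931 = -2460*(-1/4422) - 3132/3931 = 410/737 - 3132/3931 = -696574/2897147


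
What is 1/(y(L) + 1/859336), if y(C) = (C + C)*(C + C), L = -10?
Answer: 859336/343734401 ≈ 0.0025000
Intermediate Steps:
y(C) = 4*C² (y(C) = (2*C)*(2*C) = 4*C²)
1/(y(L) + 1/859336) = 1/(4*(-10)² + 1/859336) = 1/(4*100 + 1/859336) = 1/(400 + 1/859336) = 1/(343734401/859336) = 859336/343734401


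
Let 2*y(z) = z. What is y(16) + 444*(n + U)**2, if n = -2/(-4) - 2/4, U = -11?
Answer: 53732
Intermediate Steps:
y(z) = z/2
n = 0 (n = -2*(-1/4) - 2*1/4 = 1/2 - 1/2 = 0)
y(16) + 444*(n + U)**2 = (1/2)*16 + 444*(0 - 11)**2 = 8 + 444*(-11)**2 = 8 + 444*121 = 8 + 53724 = 53732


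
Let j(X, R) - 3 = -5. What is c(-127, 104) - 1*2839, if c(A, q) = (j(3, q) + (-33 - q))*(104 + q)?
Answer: -31751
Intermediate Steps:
j(X, R) = -2 (j(X, R) = 3 - 5 = -2)
c(A, q) = (-35 - q)*(104 + q) (c(A, q) = (-2 + (-33 - q))*(104 + q) = (-35 - q)*(104 + q))
c(-127, 104) - 1*2839 = (-3640 - 1*104² - 139*104) - 1*2839 = (-3640 - 1*10816 - 14456) - 2839 = (-3640 - 10816 - 14456) - 2839 = -28912 - 2839 = -31751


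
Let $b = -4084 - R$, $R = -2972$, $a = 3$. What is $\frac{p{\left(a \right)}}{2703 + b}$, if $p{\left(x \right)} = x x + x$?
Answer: $\frac{12}{1591} \approx 0.0075424$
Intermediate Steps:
$b = -1112$ ($b = -4084 - -2972 = -4084 + 2972 = -1112$)
$p{\left(x \right)} = x + x^{2}$ ($p{\left(x \right)} = x^{2} + x = x + x^{2}$)
$\frac{p{\left(a \right)}}{2703 + b} = \frac{3 \left(1 + 3\right)}{2703 - 1112} = \frac{3 \cdot 4}{1591} = \frac{1}{1591} \cdot 12 = \frac{12}{1591}$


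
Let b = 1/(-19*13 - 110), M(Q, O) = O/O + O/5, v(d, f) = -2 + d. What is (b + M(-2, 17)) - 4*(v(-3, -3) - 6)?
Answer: 86389/1785 ≈ 48.397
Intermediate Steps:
M(Q, O) = 1 + O/5 (M(Q, O) = 1 + O*(⅕) = 1 + O/5)
b = -1/357 (b = 1/(-247 - 110) = 1/(-357) = -1/357 ≈ -0.0028011)
(b + M(-2, 17)) - 4*(v(-3, -3) - 6) = (-1/357 + (1 + (⅕)*17)) - 4*((-2 - 3) - 6) = (-1/357 + (1 + 17/5)) - 4*(-5 - 6) = (-1/357 + 22/5) - 4*(-11) = 7849/1785 + 44 = 86389/1785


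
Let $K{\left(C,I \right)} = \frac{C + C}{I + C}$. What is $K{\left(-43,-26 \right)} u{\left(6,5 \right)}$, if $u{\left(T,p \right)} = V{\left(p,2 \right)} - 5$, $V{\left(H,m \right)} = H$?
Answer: $0$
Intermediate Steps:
$u{\left(T,p \right)} = -5 + p$ ($u{\left(T,p \right)} = p - 5 = -5 + p$)
$K{\left(C,I \right)} = \frac{2 C}{C + I}$
$K{\left(-43,-26 \right)} u{\left(6,5 \right)} = 2 \left(-43\right) \frac{1}{-43 - 26} \left(-5 + 5\right) = 2 \left(-43\right) \frac{1}{-69} \cdot 0 = 2 \left(-43\right) \left(- \frac{1}{69}\right) 0 = \frac{86}{69} \cdot 0 = 0$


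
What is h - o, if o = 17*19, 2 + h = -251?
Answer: -576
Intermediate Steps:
h = -253 (h = -2 - 251 = -253)
o = 323
h - o = -253 - 1*323 = -253 - 323 = -576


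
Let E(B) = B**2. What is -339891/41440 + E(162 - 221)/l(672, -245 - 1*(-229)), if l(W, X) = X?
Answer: -9355681/41440 ≈ -225.76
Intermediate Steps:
-339891/41440 + E(162 - 221)/l(672, -245 - 1*(-229)) = -339891/41440 + (162 - 221)**2/(-245 - 1*(-229)) = -339891*1/41440 + (-59)**2/(-245 + 229) = -339891/41440 + 3481/(-16) = -339891/41440 + 3481*(-1/16) = -339891/41440 - 3481/16 = -9355681/41440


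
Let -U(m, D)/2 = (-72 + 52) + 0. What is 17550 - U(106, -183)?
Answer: 17510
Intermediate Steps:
U(m, D) = 40 (U(m, D) = -2*((-72 + 52) + 0) = -2*(-20 + 0) = -2*(-20) = 40)
17550 - U(106, -183) = 17550 - 1*40 = 17550 - 40 = 17510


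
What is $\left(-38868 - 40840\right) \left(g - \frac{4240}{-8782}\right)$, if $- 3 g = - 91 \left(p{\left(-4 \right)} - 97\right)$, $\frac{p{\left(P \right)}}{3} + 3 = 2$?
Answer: $\frac{3184473291920}{13173} \approx 2.4174 \cdot 10^{8}$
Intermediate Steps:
$p{\left(P \right)} = -3$ ($p{\left(P \right)} = -9 + 3 \cdot 2 = -9 + 6 = -3$)
$g = - \frac{9100}{3}$ ($g = - \frac{\left(-91\right) \left(-3 - 97\right)}{3} = - \frac{\left(-91\right) \left(-100\right)}{3} = \left(- \frac{1}{3}\right) 9100 = - \frac{9100}{3} \approx -3033.3$)
$\left(-38868 - 40840\right) \left(g - \frac{4240}{-8782}\right) = \left(-38868 - 40840\right) \left(- \frac{9100}{3} - \frac{4240}{-8782}\right) = - 79708 \left(- \frac{9100}{3} - - \frac{2120}{4391}\right) = - 79708 \left(- \frac{9100}{3} + \frac{2120}{4391}\right) = \left(-79708\right) \left(- \frac{39951740}{13173}\right) = \frac{3184473291920}{13173}$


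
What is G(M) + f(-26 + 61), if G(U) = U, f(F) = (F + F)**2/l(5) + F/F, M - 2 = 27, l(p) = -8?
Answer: -1165/2 ≈ -582.50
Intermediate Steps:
M = 29 (M = 2 + 27 = 29)
f(F) = 1 - F**2/2 (f(F) = (F + F)**2/(-8) + F/F = (2*F)**2*(-1/8) + 1 = (4*F**2)*(-1/8) + 1 = -F**2/2 + 1 = 1 - F**2/2)
G(M) + f(-26 + 61) = 29 + (1 - (-26 + 61)**2/2) = 29 + (1 - 1/2*35**2) = 29 + (1 - 1/2*1225) = 29 + (1 - 1225/2) = 29 - 1223/2 = -1165/2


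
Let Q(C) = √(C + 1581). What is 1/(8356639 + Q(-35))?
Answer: 8356639/69833415374775 - √1546/69833415374775 ≈ 1.1966e-7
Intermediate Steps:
Q(C) = √(1581 + C)
1/(8356639 + Q(-35)) = 1/(8356639 + √(1581 - 35)) = 1/(8356639 + √1546)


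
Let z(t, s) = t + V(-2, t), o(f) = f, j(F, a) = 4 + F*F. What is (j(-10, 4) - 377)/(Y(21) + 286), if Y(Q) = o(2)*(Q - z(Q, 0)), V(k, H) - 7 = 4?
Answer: -91/88 ≈ -1.0341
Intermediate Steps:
j(F, a) = 4 + F²
V(k, H) = 11 (V(k, H) = 7 + 4 = 11)
z(t, s) = 11 + t (z(t, s) = t + 11 = 11 + t)
Y(Q) = -22 (Y(Q) = 2*(Q - (11 + Q)) = 2*(Q + (-11 - Q)) = 2*(-11) = -22)
(j(-10, 4) - 377)/(Y(21) + 286) = ((4 + (-10)²) - 377)/(-22 + 286) = ((4 + 100) - 377)/264 = (104 - 377)*(1/264) = -273*1/264 = -91/88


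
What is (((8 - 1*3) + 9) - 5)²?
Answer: 81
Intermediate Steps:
(((8 - 1*3) + 9) - 5)² = (((8 - 3) + 9) - 5)² = ((5 + 9) - 5)² = (14 - 5)² = 9² = 81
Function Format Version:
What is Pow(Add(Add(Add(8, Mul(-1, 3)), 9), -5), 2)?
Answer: 81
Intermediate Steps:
Pow(Add(Add(Add(8, Mul(-1, 3)), 9), -5), 2) = Pow(Add(Add(Add(8, -3), 9), -5), 2) = Pow(Add(Add(5, 9), -5), 2) = Pow(Add(14, -5), 2) = Pow(9, 2) = 81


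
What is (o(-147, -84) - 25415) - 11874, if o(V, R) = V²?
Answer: -15680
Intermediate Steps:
(o(-147, -84) - 25415) - 11874 = ((-147)² - 25415) - 11874 = (21609 - 25415) - 11874 = -3806 - 11874 = -15680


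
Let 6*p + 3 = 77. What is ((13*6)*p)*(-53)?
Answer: -50986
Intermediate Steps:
p = 37/3 (p = -1/2 + (1/6)*77 = -1/2 + 77/6 = 37/3 ≈ 12.333)
((13*6)*p)*(-53) = ((13*6)*(37/3))*(-53) = (78*(37/3))*(-53) = 962*(-53) = -50986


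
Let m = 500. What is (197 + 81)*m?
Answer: 139000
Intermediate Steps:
(197 + 81)*m = (197 + 81)*500 = 278*500 = 139000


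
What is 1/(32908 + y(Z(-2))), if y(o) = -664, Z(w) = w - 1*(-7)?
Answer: 1/32244 ≈ 3.1014e-5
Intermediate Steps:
Z(w) = 7 + w (Z(w) = w + 7 = 7 + w)
1/(32908 + y(Z(-2))) = 1/(32908 - 664) = 1/32244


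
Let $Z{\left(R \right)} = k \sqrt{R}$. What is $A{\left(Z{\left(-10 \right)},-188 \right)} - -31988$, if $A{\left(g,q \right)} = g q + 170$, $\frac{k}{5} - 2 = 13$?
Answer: $32158 - 14100 i \sqrt{10} \approx 32158.0 - 44588.0 i$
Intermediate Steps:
$k = 75$ ($k = 10 + 5 \cdot 13 = 10 + 65 = 75$)
$Z{\left(R \right)} = 75 \sqrt{R}$
$A{\left(g,q \right)} = 170 + g q$
$A{\left(Z{\left(-10 \right)},-188 \right)} - -31988 = \left(170 + 75 \sqrt{-10} \left(-188\right)\right) - -31988 = \left(170 + 75 i \sqrt{10} \left(-188\right)\right) + 31988 = \left(170 - 14100 i \sqrt{10}\right) + 31988 = 32158 - 14100 i \sqrt{10}$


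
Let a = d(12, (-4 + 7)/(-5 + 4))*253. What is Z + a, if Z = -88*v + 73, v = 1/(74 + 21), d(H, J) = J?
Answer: -65258/95 ≈ -686.93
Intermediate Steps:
a = -759 (a = ((-4 + 7)/(-5 + 4))*253 = (3/(-1))*253 = (3*(-1))*253 = -3*253 = -759)
v = 1/95 ≈ 0.010526
Z = 6847/95 (Z = -88*1/95 + 73 = -88/95 + 73 = 6847/95 ≈ 72.074)
Z + a = 6847/95 - 759 = -65258/95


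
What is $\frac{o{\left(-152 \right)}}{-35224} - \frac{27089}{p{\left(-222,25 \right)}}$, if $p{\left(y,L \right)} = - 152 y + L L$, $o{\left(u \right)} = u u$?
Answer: $- \frac{218530539}{151326707} \approx -1.4441$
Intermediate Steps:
$o{\left(u \right)} = u^{2}$
$p{\left(y,L \right)} = L^{2} - 152 y$ ($p{\left(y,L \right)} = - 152 y + L^{2} = L^{2} - 152 y$)
$\frac{o{\left(-152 \right)}}{-35224} - \frac{27089}{p{\left(-222,25 \right)}} = \frac{\left(-152\right)^{2}}{-35224} - \frac{27089}{25^{2} - -33744} = 23104 \left(- \frac{1}{35224}\right) - \frac{27089}{625 + 33744} = - \frac{2888}{4403} - \frac{27089}{34369} = - \frac{218530539}{151326707}$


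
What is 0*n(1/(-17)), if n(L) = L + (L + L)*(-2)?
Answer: 0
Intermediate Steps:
n(L) = -3*L (n(L) = L + (2*L)*(-2) = L - 4*L = -3*L)
0*n(1/(-17)) = 0*(-3/(-17)) = 0*(-3*(-1)/17) = 0*(-3*(-1/17)) = 0*(3/17) = 0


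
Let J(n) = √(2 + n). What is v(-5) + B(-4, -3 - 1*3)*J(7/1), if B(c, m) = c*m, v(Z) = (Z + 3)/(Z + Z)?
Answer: 361/5 ≈ 72.200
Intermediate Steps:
v(Z) = (3 + Z)/(2*Z) (v(Z) = (3 + Z)/((2*Z)) = (3 + Z)*(1/(2*Z)) = (3 + Z)/(2*Z))
v(-5) + B(-4, -3 - 1*3)*J(7/1) = (½)*(3 - 5)/(-5) + (-4*(-3 - 1*3))*√(2 + 7/1) = (½)*(-⅕)*(-2) + (-4*(-3 - 3))*√(2 + 7*1) = ⅕ + (-4*(-6))*√(2 + 7) = ⅕ + 24*√9 = ⅕ + 24*3 = ⅕ + 72 = 361/5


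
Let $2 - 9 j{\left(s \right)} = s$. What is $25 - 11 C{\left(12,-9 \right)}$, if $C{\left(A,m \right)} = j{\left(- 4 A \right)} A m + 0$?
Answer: $6625$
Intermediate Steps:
$j{\left(s \right)} = \frac{2}{9} - \frac{s}{9}$
$C{\left(A,m \right)} = A m \left(\frac{2}{9} + \frac{4 A}{9}\right)$ ($C{\left(A,m \right)} = \left(\frac{2}{9} - \frac{\left(-4\right) A}{9}\right) A m + 0 = \left(\frac{2}{9} + \frac{4 A}{9}\right) A m + 0 = A \left(\frac{2}{9} + \frac{4 A}{9}\right) m + 0 = A m \left(\frac{2}{9} + \frac{4 A}{9}\right) + 0 = A m \left(\frac{2}{9} + \frac{4 A}{9}\right)$)
$25 - 11 C{\left(12,-9 \right)} = 25 - 11 \cdot \frac{2}{9} \cdot 12 \left(-9\right) \left(1 + 2 \cdot 12\right) = 25 - 11 \cdot \frac{2}{9} \cdot 12 \left(-9\right) \left(1 + 24\right) = 25 - 11 \cdot \frac{2}{9} \cdot 12 \left(-9\right) 25 = 25 - -6600 = 25 + 6600 = 6625$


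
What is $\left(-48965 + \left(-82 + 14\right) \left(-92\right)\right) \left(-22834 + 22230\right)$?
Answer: $25796236$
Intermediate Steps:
$\left(-48965 + \left(-82 + 14\right) \left(-92\right)\right) \left(-22834 + 22230\right) = \left(-48965 - -6256\right) \left(-604\right) = \left(-48965 + 6256\right) \left(-604\right) = \left(-42709\right) \left(-604\right) = 25796236$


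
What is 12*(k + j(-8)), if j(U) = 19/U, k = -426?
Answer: -10281/2 ≈ -5140.5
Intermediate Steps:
12*(k + j(-8)) = 12*(-426 + 19/(-8)) = 12*(-426 + 19*(-⅛)) = 12*(-426 - 19/8) = 12*(-3427/8) = -10281/2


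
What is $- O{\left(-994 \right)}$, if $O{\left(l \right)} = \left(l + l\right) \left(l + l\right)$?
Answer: $-3952144$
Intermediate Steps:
$O{\left(l \right)} = 4 l^{2}$ ($O{\left(l \right)} = 2 l 2 l = 4 l^{2}$)
$- O{\left(-994 \right)} = - 4 \left(-994\right)^{2} = - 4 \cdot 988036 = \left(-1\right) 3952144 = -3952144$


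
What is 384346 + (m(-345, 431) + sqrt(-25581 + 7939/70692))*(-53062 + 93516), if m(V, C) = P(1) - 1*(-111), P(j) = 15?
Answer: 5481550 + 20227*I*sqrt(31959218969049)/17673 ≈ 5.4816e+6 + 6.4702e+6*I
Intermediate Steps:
m(V, C) = 126 (m(V, C) = 15 - 1*(-111) = 15 + 111 = 126)
384346 + (m(-345, 431) + sqrt(-25581 + 7939/70692))*(-53062 + 93516) = 384346 + (126 + sqrt(-25581 + 7939/70692))*(-53062 + 93516) = 384346 + (126 + sqrt(-25581 + 7939*(1/70692)))*40454 = 384346 + (126 + sqrt(-25581 + 7939/70692))*40454 = 384346 + (126 + sqrt(-1808364113/70692))*40454 = 384346 + (126 + I*sqrt(31959218969049)/35346)*40454 = 384346 + (5097204 + 20227*I*sqrt(31959218969049)/17673) = 5481550 + 20227*I*sqrt(31959218969049)/17673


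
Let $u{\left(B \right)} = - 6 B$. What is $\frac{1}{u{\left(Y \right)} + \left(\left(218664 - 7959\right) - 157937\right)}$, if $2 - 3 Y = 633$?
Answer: $\frac{1}{54030} \approx 1.8508 \cdot 10^{-5}$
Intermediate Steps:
$Y = - \frac{631}{3}$ ($Y = \frac{2}{3} - 211 = - \frac{631}{3} \approx -210.33$)
$\frac{1}{u{\left(Y \right)} + \left(\left(218664 - 7959\right) - 157937\right)} = \frac{1}{\left(-6\right) \left(- \frac{631}{3}\right) + \left(\left(218664 - 7959\right) - 157937\right)} = \frac{1}{1262 + \left(210705 - 157937\right)} = \frac{1}{1262 + 52768} = \frac{1}{54030}$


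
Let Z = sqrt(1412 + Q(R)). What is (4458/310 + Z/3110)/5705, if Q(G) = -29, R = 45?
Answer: 2229/884275 + sqrt(1383)/17742550 ≈ 0.0025228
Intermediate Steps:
Z = sqrt(1383) (Z = sqrt(1412 - 29) = sqrt(1383) ≈ 37.189)
(4458/310 + Z/3110)/5705 = (4458/310 + sqrt(1383)/3110)/5705 = (4458*(1/310) + sqrt(1383)*(1/3110))*(1/5705) = (2229/155 + sqrt(1383)/3110)*(1/5705) = 2229/884275 + sqrt(1383)/17742550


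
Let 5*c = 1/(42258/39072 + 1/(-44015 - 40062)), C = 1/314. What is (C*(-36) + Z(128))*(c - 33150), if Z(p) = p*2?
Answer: -3942995750323459724/464836022215 ≈ -8.4826e+6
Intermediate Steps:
C = 1/314 ≈ 0.0031847
Z(p) = 2*p
c = 547509424/2960738995 (c = 1/(5*(42258/39072 + 1/(-44015 - 40062))) = 1/(5*(42258*(1/39072) + 1/(-84077))) = 1/(5*(7043/6512 - 1/84077)) = 1/(5*(592147799/547509424)) = (⅕)*(547509424/592147799) = 547509424/2960738995 ≈ 0.18492)
(C*(-36) + Z(128))*(c - 33150) = ((1/314)*(-36) + 2*128)*(547509424/2960738995 - 33150) = (-18/157 + 256)*(-98147950174826/2960738995) = (40174/157)*(-98147950174826/2960738995) = -3942995750323459724/464836022215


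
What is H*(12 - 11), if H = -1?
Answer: -1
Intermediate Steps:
H*(12 - 11) = -(12 - 11) = -1*1 = -1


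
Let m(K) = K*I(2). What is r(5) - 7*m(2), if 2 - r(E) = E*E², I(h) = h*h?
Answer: -179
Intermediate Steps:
I(h) = h²
m(K) = 4*K (m(K) = K*2² = K*4 = 4*K)
r(E) = 2 - E³ (r(E) = 2 - E*E² = 2 - E³)
r(5) - 7*m(2) = (2 - 1*5³) - 28*2 = (2 - 1*125) - 7*8 = (2 - 125) - 56 = -123 - 56 = -179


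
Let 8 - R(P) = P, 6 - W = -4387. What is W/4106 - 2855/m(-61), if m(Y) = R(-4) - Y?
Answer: -11401941/299738 ≈ -38.040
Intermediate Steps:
W = 4393 (W = 6 - 1*(-4387) = 6 + 4387 = 4393)
R(P) = 8 - P
m(Y) = 12 - Y (m(Y) = (8 - 1*(-4)) - Y = (8 + 4) - Y = 12 - Y)
W/4106 - 2855/m(-61) = 4393/4106 - 2855/(12 - 1*(-61)) = 4393*(1/4106) - 2855/(12 + 61) = 4393/4106 - 2855/73 = -11401941/299738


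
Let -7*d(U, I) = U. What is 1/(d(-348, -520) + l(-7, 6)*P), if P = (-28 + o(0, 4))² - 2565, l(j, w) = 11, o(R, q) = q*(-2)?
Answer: -7/97365 ≈ -7.1894e-5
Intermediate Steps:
d(U, I) = -U/7
o(R, q) = -2*q
P = -1269 (P = (-28 - 2*4)² - 2565 = (-28 - 8)² - 2565 = (-36)² - 2565 = 1296 - 2565 = -1269)
1/(d(-348, -520) + l(-7, 6)*P) = 1/(-⅐*(-348) + 11*(-1269)) = 1/(348/7 - 13959) = 1/(-97365/7) = -7/97365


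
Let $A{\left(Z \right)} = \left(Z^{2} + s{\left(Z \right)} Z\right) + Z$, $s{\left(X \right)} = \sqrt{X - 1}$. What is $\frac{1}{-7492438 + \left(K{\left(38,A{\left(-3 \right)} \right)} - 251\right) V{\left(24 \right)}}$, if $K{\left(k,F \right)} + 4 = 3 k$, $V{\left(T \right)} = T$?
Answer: $- \frac{1}{7495822} \approx -1.3341 \cdot 10^{-7}$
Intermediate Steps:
$s{\left(X \right)} = \sqrt{-1 + X}$
$A{\left(Z \right)} = Z + Z^{2} + Z \sqrt{-1 + Z}$ ($A{\left(Z \right)} = \left(Z^{2} + \sqrt{-1 + Z} Z\right) + Z = \left(Z^{2} + Z \sqrt{-1 + Z}\right) + Z = Z + Z^{2} + Z \sqrt{-1 + Z}$)
$K{\left(k,F \right)} = -4 + 3 k$
$\frac{1}{-7492438 + \left(K{\left(38,A{\left(-3 \right)} \right)} - 251\right) V{\left(24 \right)}} = \frac{1}{-7492438 + \left(\left(-4 + 3 \cdot 38\right) - 251\right) 24} = \frac{1}{-7492438 + \left(\left(-4 + 114\right) - 251\right) 24} = \frac{1}{-7492438 + \left(110 - 251\right) 24} = \frac{1}{-7492438 - 3384} = \frac{1}{-7495822} = - \frac{1}{7495822}$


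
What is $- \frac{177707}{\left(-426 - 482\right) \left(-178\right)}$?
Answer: $- \frac{177707}{161624} \approx -1.0995$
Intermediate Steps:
$- \frac{177707}{\left(-426 - 482\right) \left(-178\right)} = - \frac{177707}{\left(-908\right) \left(-178\right)} = - \frac{177707}{161624}$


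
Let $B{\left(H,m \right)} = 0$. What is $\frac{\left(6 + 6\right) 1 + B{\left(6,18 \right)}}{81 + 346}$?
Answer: $\frac{12}{427} \approx 0.028103$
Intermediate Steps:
$\frac{\left(6 + 6\right) 1 + B{\left(6,18 \right)}}{81 + 346} = \frac{\left(6 + 6\right) 1 + 0}{81 + 346} = \frac{12 \cdot 1 + 0}{427} = \left(12 + 0\right) \frac{1}{427} = 12 \cdot \frac{1}{427} = \frac{12}{427}$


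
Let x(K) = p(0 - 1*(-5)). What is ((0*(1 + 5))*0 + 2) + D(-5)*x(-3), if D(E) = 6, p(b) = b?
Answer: 32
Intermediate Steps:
x(K) = 5 (x(K) = 0 - 1*(-5) = 0 + 5 = 5)
((0*(1 + 5))*0 + 2) + D(-5)*x(-3) = ((0*(1 + 5))*0 + 2) + 6*5 = ((0*6)*0 + 2) + 30 = (0*0 + 2) + 30 = (0 + 2) + 30 = 2 + 30 = 32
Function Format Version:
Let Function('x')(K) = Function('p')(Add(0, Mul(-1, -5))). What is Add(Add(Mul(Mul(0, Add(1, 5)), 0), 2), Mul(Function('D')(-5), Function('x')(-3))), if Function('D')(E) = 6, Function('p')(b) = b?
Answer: 32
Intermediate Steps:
Function('x')(K) = 5 (Function('x')(K) = Add(0, Mul(-1, -5)) = Add(0, 5) = 5)
Add(Add(Mul(Mul(0, Add(1, 5)), 0), 2), Mul(Function('D')(-5), Function('x')(-3))) = Add(Add(Mul(Mul(0, Add(1, 5)), 0), 2), Mul(6, 5)) = Add(Add(Mul(Mul(0, 6), 0), 2), 30) = Add(Add(Mul(0, 0), 2), 30) = Add(Add(0, 2), 30) = Add(2, 30) = 32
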